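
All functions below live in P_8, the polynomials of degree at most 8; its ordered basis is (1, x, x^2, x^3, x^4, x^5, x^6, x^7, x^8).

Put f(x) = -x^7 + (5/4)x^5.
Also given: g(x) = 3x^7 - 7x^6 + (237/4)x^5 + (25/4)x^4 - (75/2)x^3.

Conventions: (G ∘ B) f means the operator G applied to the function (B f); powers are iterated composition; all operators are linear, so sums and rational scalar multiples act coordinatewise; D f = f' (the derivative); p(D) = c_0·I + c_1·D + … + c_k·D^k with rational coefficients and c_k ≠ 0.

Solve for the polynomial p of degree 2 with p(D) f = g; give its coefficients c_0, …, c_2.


D^0 f = -x^7 + (5/4)x^5
D^1 f = -7x^6 + (25/4)x^4
D^2 f = -42x^5 + 25x^3
matching coefficients of g against c_0 f + c_1 Df + … from the top degree down determines the c_i
solution: c_0 = -3, c_1 = 1, c_2 = -3/2

c_0 = -3, c_1 = 1, c_2 = -3/2


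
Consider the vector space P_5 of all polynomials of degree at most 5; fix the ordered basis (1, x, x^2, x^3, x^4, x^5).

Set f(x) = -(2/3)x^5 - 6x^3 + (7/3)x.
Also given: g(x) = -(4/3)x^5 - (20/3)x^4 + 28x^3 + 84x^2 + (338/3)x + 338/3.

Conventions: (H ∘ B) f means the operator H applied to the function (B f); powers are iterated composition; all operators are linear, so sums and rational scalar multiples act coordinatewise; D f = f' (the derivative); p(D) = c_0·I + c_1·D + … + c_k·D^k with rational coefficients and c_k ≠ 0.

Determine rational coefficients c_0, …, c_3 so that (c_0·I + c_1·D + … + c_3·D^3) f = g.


D^0 f = -(2/3)x^5 - 6x^3 + (7/3)x
D^1 f = -(10/3)x^4 - 18x^2 + 7/3
D^2 f = -(40/3)x^3 - 36x
D^3 f = -40x^2 - 36
matching coefficients of g against c_0 f + c_1 Df + … from the top degree down determines the c_i
solution: c_0 = 2, c_1 = 2, c_2 = -3, c_3 = -3

c_0 = 2, c_1 = 2, c_2 = -3, c_3 = -3


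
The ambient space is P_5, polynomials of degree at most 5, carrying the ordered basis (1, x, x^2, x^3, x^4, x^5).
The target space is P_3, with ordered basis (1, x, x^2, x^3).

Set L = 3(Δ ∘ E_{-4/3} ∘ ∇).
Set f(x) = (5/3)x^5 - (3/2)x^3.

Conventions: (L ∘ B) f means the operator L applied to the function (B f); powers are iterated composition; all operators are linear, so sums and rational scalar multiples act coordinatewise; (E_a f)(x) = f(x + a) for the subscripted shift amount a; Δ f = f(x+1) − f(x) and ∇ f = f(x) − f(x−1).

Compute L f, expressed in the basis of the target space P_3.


g(x) = 100x^3 - 400x^2 + (1669/3)x - 7228/27

∇ f = (25/3)x^4 - (50/3)x^3 + (73/6)x^2 - (23/6)x + 1/6
E_{-4/3} ∇ f = (25/3)x^4 - (550/9)x^3 + (3019/18)x^2 - (33077/162)x + 45077/486
Δ E_{-4/3} ∇ f = (100/3)x^3 - (400/3)x^2 + (1669/9)x - 7228/81
(3(Δ ∘ E_{-4/3} ∘ ∇)) f = 100x^3 - 400x^2 + (1669/3)x - 7228/27


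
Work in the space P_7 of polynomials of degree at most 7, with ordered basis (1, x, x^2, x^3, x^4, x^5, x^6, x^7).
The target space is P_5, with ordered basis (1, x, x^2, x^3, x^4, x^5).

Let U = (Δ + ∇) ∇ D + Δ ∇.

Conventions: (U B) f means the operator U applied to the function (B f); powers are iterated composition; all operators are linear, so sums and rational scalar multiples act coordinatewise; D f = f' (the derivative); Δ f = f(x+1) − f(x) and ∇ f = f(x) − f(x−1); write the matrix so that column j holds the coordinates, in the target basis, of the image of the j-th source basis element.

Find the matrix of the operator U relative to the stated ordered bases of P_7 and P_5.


image of 1: 0
image of x: 0
image of x^2: 2
image of x^3: 6x + 12
image of x^4: 12x^2 + 48x - 22
image of x^5: 20x^3 + 120x^2 - 110x + 80
image of x^6: 30x^4 + 240x^3 - 330x^2 + 480x - 178
image of x^7: 42x^5 + 420x^4 - 770x^3 + 1680x^2 - 1246x + 448
each image's coordinates form column j of the matrix

the matrix is [[0, 0, 2, 12, -22, 80, -178, 448]; [0, 0, 0, 6, 48, -110, 480, -1246]; [0, 0, 0, 0, 12, 120, -330, 1680]; [0, 0, 0, 0, 0, 20, 240, -770]; [0, 0, 0, 0, 0, 0, 30, 420]; [0, 0, 0, 0, 0, 0, 0, 42]] (rows listed top to bottom)


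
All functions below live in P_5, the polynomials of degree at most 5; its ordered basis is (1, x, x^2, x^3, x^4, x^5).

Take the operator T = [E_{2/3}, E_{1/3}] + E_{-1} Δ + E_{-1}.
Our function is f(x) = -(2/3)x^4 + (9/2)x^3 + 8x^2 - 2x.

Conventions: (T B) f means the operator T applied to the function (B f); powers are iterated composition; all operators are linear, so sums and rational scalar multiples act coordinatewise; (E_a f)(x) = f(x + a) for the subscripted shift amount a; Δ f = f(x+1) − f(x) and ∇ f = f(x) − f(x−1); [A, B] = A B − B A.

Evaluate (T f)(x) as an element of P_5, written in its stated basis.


E_{1/3} f = -(2/3)x^4 + (65/18)x^3 + (217/18)x^2 + (767/162)x + 185/486
E_{2/3} E_{1/3} f = -(2/3)x^4 + (11/6)x^3 + (35/2)x^2 + (149/6)x + 59/6
E_{2/3} f = -(2/3)x^4 + (49/18)x^3 + (137/9)x^2 + (1124/81)x + 832/243
E_{1/3} E_{2/3} f = -(2/3)x^4 + (11/6)x^3 + (35/2)x^2 + (149/6)x + 59/6
[E_{2/3}, E_{1/3}] f = 0
Δ f = -(8/3)x^3 + (19/2)x^2 + (161/6)x + 59/6
E_{-1} Δ f = -(8/3)x^3 + (35/2)x^2 - (1/6)x - 29/6
E_{-1} f = -(2/3)x^4 + (43/6)x^3 - (19/2)x^2 - (11/6)x + 29/6
([E_{2/3}, E_{1/3}] + E_{-1} Δ + E_{-1}) f = -(2/3)x^4 + (9/2)x^3 + 8x^2 - 2x

the result is g(x) = -(2/3)x^4 + (9/2)x^3 + 8x^2 - 2x


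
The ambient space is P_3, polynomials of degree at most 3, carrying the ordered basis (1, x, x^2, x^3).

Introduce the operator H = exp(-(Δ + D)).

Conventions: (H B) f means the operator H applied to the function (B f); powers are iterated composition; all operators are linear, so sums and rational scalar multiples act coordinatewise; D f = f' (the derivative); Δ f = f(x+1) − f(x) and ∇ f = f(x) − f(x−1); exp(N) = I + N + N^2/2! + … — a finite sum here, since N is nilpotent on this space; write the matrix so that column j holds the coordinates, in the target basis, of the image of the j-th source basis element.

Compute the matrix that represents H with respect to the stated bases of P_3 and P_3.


image of 1: 1
image of x: x - 2
image of x^2: x^2 - 4x + 3
image of x^3: x^3 - 6x^2 + 9x - 3
each image's coordinates form column j of the matrix

the matrix is [[1, -2, 3, -3]; [0, 1, -4, 9]; [0, 0, 1, -6]; [0, 0, 0, 1]] (rows listed top to bottom)


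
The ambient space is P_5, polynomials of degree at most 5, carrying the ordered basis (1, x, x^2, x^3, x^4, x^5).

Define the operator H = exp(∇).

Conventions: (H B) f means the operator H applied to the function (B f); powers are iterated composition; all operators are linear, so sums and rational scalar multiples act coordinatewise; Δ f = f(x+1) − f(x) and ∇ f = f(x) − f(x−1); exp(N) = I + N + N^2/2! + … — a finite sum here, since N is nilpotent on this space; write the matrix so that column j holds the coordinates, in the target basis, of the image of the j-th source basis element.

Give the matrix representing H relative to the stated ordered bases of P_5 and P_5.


image of 1: 1
image of x: x + 1
image of x^2: x^2 + 2x
image of x^3: x^3 + 3x^2 - 1
image of x^4: x^4 + 4x^3 - 4x + 1
image of x^5: x^5 + 5x^4 - 10x^2 + 5x + 2
each image's coordinates form column j of the matrix

the matrix is [[1, 1, 0, -1, 1, 2]; [0, 1, 2, 0, -4, 5]; [0, 0, 1, 3, 0, -10]; [0, 0, 0, 1, 4, 0]; [0, 0, 0, 0, 1, 5]; [0, 0, 0, 0, 0, 1]] (rows listed top to bottom)


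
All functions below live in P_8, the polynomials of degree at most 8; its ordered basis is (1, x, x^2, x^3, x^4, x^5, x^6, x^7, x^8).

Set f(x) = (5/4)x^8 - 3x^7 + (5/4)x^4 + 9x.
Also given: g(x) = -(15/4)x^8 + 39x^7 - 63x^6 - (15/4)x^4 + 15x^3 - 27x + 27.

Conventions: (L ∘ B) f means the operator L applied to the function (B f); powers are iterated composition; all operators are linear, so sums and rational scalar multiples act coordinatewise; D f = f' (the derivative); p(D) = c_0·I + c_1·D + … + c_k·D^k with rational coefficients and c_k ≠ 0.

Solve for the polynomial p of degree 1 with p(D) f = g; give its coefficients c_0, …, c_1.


D^0 f = (5/4)x^8 - 3x^7 + (5/4)x^4 + 9x
D^1 f = 10x^7 - 21x^6 + 5x^3 + 9
matching coefficients of g against c_0 f + c_1 Df + … from the top degree down determines the c_i
solution: c_0 = -3, c_1 = 3

p(D) = -3·I + 3·D, i.e. c_0 = -3, c_1 = 3


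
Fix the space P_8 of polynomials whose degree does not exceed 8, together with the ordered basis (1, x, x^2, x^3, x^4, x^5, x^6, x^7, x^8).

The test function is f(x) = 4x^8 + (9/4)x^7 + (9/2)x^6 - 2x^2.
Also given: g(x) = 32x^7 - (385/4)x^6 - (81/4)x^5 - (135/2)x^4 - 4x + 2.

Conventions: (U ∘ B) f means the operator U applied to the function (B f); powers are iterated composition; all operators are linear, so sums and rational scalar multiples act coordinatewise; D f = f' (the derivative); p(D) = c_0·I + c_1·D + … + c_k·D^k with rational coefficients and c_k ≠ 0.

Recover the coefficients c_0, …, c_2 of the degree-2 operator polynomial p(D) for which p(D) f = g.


c_0 = 0, c_1 = 1, c_2 = -1/2

D^0 f = 4x^8 + (9/4)x^7 + (9/2)x^6 - 2x^2
D^1 f = 32x^7 + (63/4)x^6 + 27x^5 - 4x
D^2 f = 224x^6 + (189/2)x^5 + 135x^4 - 4
matching coefficients of g against c_0 f + c_1 Df + … from the top degree down determines the c_i
solution: c_0 = 0, c_1 = 1, c_2 = -1/2


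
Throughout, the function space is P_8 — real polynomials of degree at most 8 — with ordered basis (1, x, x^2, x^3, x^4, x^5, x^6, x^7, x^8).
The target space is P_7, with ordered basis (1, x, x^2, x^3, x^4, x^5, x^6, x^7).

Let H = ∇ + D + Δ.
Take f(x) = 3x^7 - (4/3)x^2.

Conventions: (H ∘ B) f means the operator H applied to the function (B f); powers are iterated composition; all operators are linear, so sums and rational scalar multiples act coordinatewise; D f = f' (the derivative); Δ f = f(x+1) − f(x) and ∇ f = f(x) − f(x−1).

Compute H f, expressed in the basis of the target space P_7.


∇ f = 21x^6 - 63x^5 + 105x^4 - 105x^3 + 63x^2 - (71/3)x + 13/3
D f = 21x^6 - (8/3)x
Δ f = 21x^6 + 63x^5 + 105x^4 + 105x^3 + 63x^2 + (55/3)x + 5/3
(∇ + D + Δ) f = 63x^6 + 210x^4 + 126x^2 - 8x + 6

the result is g(x) = 63x^6 + 210x^4 + 126x^2 - 8x + 6


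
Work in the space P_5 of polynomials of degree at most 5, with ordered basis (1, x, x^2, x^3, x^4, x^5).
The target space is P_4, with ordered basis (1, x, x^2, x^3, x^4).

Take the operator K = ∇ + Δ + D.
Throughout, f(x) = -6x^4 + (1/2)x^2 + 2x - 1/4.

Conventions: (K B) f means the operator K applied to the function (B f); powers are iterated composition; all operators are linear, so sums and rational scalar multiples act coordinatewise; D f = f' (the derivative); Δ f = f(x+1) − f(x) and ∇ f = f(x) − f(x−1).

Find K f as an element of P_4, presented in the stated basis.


∇ f = -24x^3 + 36x^2 - 23x + 15/2
Δ f = -24x^3 - 36x^2 - 23x - 7/2
D f = -24x^3 + x + 2
(∇ + Δ + D) f = -72x^3 - 45x + 6

the result is g(x) = -72x^3 - 45x + 6


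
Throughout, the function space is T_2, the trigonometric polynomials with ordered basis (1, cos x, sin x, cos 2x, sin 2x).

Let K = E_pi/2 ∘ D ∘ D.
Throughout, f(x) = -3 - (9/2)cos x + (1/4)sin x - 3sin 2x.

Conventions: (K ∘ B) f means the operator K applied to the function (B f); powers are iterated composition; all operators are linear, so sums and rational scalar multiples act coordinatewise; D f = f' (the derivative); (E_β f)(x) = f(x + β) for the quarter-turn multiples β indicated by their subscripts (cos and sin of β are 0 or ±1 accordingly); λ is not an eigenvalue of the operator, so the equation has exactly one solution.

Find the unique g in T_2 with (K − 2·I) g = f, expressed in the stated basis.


write g with unknown coordinates in the stated basis and equate coefficients in (K − 2·I) g = f
solving from the highest basis element down gives g = 3/2 + (37/20)cos x + (4/5)sin x - (3/2)sin 2x
check: K g = -(4/5)cos x + (37/20)sin x - 6sin 2x
so K g − 2·g = -3 - (9/2)cos x + (1/4)sin x - 3sin 2x = f ✓

the result is g(x) = 3/2 + (37/20)cos x + (4/5)sin x - (3/2)sin 2x


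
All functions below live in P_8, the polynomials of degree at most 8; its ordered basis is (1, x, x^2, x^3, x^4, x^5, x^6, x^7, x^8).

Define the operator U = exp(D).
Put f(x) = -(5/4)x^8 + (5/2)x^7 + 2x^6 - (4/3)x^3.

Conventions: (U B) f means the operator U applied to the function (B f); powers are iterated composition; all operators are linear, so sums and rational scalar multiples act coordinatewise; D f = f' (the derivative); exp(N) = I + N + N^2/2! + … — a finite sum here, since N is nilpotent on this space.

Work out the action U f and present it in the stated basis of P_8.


order-1 term: -10x^7 + (35/2)x^6 + 12x^5 - 4x^2
order-2 term: -35x^6 + (105/2)x^5 + 30x^4 - 4x
order-3 term: -70x^5 + (175/2)x^4 + 40x^3 - 4/3
order-4 term: -(175/2)x^4 + (175/2)x^3 + 30x^2
order-5 term: -70x^3 + (105/2)x^2 + 12x
order-6 term: -35x^2 + (35/2)x + 2
order-7 term: -10x + 5/2
order-8 term: -5/4
the series for exp(D) f terminates at order 8
exp(D) f = -(5/4)x^8 - (15/2)x^7 - (31/2)x^6 - (11/2)x^5 + 30x^4 + (337/6)x^3 + (87/2)x^2 + (31/2)x + 23/12

the result is g(x) = -(5/4)x^8 - (15/2)x^7 - (31/2)x^6 - (11/2)x^5 + 30x^4 + (337/6)x^3 + (87/2)x^2 + (31/2)x + 23/12


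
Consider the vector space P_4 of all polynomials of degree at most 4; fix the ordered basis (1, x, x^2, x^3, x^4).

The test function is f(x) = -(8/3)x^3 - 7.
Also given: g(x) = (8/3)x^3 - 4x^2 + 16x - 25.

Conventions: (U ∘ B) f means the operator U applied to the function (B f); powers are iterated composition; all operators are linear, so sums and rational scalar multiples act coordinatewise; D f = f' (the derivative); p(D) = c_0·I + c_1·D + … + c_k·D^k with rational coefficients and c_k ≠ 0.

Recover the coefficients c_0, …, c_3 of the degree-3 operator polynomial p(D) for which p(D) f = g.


c_0 = -1, c_1 = 1/2, c_2 = -1, c_3 = 2

D^0 f = -(8/3)x^3 - 7
D^1 f = -8x^2
D^2 f = -16x
D^3 f = -16
matching coefficients of g against c_0 f + c_1 Df + … from the top degree down determines the c_i
solution: c_0 = -1, c_1 = 1/2, c_2 = -1, c_3 = 2


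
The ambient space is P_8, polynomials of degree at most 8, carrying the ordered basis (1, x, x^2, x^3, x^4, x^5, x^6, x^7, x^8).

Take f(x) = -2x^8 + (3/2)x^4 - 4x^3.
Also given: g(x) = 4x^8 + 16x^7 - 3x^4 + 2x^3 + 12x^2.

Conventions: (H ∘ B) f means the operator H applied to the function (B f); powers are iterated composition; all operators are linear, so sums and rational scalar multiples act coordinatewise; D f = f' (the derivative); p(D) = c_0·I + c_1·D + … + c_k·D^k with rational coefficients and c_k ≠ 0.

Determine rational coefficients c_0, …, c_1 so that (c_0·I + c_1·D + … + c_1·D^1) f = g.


D^0 f = -2x^8 + (3/2)x^4 - 4x^3
D^1 f = -16x^7 + 6x^3 - 12x^2
matching coefficients of g against c_0 f + c_1 Df + … from the top degree down determines the c_i
solution: c_0 = -2, c_1 = -1

c_0 = -2, c_1 = -1


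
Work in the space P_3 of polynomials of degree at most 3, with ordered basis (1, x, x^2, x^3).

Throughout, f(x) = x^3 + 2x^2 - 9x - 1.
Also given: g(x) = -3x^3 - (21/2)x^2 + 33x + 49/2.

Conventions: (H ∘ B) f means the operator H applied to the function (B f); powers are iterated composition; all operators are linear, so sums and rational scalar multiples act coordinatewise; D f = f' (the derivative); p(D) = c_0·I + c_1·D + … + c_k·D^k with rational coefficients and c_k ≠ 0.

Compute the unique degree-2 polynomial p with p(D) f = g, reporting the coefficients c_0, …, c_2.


D^0 f = x^3 + 2x^2 - 9x - 1
D^1 f = 3x^2 + 4x - 9
D^2 f = 6x + 4
matching coefficients of g against c_0 f + c_1 Df + … from the top degree down determines the c_i
solution: c_0 = -3, c_1 = -3/2, c_2 = 2

c_0 = -3, c_1 = -3/2, c_2 = 2


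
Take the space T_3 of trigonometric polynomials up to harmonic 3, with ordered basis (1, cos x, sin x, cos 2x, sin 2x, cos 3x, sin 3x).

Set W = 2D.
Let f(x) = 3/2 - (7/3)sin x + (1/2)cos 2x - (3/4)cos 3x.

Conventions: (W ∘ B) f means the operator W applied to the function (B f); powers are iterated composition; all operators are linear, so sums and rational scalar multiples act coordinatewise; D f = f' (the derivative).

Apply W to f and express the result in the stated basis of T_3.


D f = -(7/3)cos x - sin 2x + (9/4)sin 3x
(2D) f = -(14/3)cos x - 2sin 2x + (9/2)sin 3x

the result is g(x) = -(14/3)cos x - 2sin 2x + (9/2)sin 3x


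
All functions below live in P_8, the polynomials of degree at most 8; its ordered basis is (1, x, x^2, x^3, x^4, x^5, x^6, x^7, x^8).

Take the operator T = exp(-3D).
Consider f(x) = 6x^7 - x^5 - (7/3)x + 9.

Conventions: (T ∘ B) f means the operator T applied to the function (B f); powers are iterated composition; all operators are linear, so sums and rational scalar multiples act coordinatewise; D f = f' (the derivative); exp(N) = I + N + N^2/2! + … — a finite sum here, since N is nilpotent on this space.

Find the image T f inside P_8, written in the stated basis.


the result is g(x) = 6x^7 - 126x^6 + 1133x^5 - 5655x^4 + 16920x^3 - 30348x^2 + (90632/3)x - 12863

order-1 term: -126x^6 + 15x^4 + 7
order-2 term: 1134x^5 - 90x^3
order-3 term: -5670x^4 + 270x^2
order-4 term: 17010x^3 - 405x
order-5 term: -30618x^2 + 243
order-6 term: 30618x
order-7 term: -13122
the series for exp(-3D) f terminates at order 7
exp(-3D) f = 6x^7 - 126x^6 + 1133x^5 - 5655x^4 + 16920x^3 - 30348x^2 + (90632/3)x - 12863


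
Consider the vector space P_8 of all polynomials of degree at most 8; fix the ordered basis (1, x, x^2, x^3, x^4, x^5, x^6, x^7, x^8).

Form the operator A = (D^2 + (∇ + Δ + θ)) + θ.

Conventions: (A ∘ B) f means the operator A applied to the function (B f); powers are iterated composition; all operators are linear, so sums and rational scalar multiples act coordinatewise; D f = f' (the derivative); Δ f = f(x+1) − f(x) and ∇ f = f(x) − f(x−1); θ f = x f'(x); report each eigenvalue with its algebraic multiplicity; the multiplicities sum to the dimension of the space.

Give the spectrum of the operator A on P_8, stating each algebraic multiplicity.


λ = 0 (multiplicity 1), λ = 2 (multiplicity 1), λ = 4 (multiplicity 1), λ = 6 (multiplicity 1), λ = 8 (multiplicity 1), λ = 10 (multiplicity 1), λ = 12 (multiplicity 1), λ = 14 (multiplicity 1), λ = 16 (multiplicity 1)

image of 1: 0
image of x: 2x + 2
image of x^2: 4x^2 + 4x + 2
image of x^3: 6x^3 + 6x^2 + 6x + 2
image of x^4: 8x^4 + 8x^3 + 12x^2 + 8x
image of x^5: 10x^5 + 10x^4 + 20x^3 + 20x^2 + 2
image of x^6: 12x^6 + 12x^5 + 30x^4 + 40x^3 + 12x
image of x^7: 14x^7 + 14x^6 + 42x^5 + 70x^4 + 42x^2 + 2
image of x^8: 16x^8 + 16x^7 + 56x^6 + 112x^5 + 112x^3 + 16x
the matrix is upper triangular; its diagonal is (0, 2, 4, 6, 8, 10, 12, 14, 16)
for a triangular matrix the eigenvalues are the diagonal entries, with algebraic multiplicity their repetition count


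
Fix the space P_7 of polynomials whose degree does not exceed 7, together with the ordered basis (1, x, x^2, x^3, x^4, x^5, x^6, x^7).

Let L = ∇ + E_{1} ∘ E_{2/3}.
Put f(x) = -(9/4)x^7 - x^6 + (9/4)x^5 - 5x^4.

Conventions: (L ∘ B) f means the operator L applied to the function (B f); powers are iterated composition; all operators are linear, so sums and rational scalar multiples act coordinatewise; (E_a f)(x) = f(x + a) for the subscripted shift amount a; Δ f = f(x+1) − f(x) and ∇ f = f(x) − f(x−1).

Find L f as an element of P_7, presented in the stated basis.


the image equals g(x) = -(9/4)x^7 - 43x^6 - (391/4)x^5 - 445x^4 - (17680/27)x^3 - (18422/27)x^2 - (35804/81)x - 76876/729

∇ f = -(63/4)x^6 + (165/4)x^5 - (105/2)x^4 + (65/4)x^3 + (81/4)x^2 - (43/2)x + 6
E_{2/3} f = -(9/4)x^7 - (23/2)x^6 - (91/4)x^5 - (55/2)x^4 - (670/27)x^3 - (428/27)x^2 - (476/81)x - 664/729
E_{1} E_{2/3} f = -(9/4)x^7 - (109/4)x^6 - 139x^5 - (785/2)x^4 - (72475/108)x^3 - (75875/108)x^2 - (68125/162)x - 81250/729
(∇ + E_{1} ∘ E_{2/3}) f = -(9/4)x^7 - 43x^6 - (391/4)x^5 - 445x^4 - (17680/27)x^3 - (18422/27)x^2 - (35804/81)x - 76876/729


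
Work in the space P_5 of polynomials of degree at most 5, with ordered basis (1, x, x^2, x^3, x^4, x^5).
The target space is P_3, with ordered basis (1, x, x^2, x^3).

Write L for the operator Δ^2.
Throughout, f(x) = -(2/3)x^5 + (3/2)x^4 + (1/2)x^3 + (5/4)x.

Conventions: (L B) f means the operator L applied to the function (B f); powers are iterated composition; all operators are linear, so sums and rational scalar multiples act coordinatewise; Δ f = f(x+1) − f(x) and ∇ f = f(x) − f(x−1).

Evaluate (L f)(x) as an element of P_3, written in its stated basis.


the image equals g(x) = -(40/3)x^3 - 22x^2 - (23/3)x + 4

Δ f = -(10/3)x^4 - (2/3)x^3 + (23/6)x^2 + (25/6)x + 31/12
Δ Δ f = -(40/3)x^3 - 22x^2 - (23/3)x + 4


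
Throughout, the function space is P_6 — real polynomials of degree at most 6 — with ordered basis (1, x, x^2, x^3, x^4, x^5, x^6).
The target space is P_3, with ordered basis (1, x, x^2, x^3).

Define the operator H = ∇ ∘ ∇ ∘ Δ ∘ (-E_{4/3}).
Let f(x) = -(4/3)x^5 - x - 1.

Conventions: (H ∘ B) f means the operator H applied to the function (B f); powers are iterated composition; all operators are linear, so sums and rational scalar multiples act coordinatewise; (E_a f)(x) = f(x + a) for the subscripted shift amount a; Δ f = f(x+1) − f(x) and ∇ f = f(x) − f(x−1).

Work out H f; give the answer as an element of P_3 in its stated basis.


the image equals g(x) = 80x^2 + (400/3)x + 680/9

E_{4/3} f = -(4/3)x^5 - (80/9)x^4 - (640/27)x^3 - (2560/81)x^2 - (5363/243)x - 5797/729
(-E_{4/3}) f = (4/3)x^5 + (80/9)x^4 + (640/27)x^3 + (2560/81)x^2 + (5363/243)x + 5797/729
Δ (-E_{4/3}) f = (20/3)x^4 + (440/9)x^3 + (1240/9)x^2 + (14300/81)x + 21287/243
∇ Δ (-E_{4/3}) f = (80/3)x^3 + (320/3)x^2 + (1400/9)x + 6560/81
∇ ∇ Δ (-E_{4/3}) f = 80x^2 + (400/3)x + 680/9


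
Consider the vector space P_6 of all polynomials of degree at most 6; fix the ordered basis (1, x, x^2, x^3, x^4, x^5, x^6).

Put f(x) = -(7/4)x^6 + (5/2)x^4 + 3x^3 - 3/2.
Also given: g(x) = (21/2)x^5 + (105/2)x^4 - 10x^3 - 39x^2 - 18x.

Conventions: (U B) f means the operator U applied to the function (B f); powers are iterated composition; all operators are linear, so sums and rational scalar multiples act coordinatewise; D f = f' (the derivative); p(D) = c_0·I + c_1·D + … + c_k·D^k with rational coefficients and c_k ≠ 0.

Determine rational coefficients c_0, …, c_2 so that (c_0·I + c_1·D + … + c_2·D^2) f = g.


D^0 f = -(7/4)x^6 + (5/2)x^4 + 3x^3 - 3/2
D^1 f = -(21/2)x^5 + 10x^3 + 9x^2
D^2 f = -(105/2)x^4 + 30x^2 + 18x
matching coefficients of g against c_0 f + c_1 Df + … from the top degree down determines the c_i
solution: c_0 = 0, c_1 = -1, c_2 = -1

c_0 = 0, c_1 = -1, c_2 = -1


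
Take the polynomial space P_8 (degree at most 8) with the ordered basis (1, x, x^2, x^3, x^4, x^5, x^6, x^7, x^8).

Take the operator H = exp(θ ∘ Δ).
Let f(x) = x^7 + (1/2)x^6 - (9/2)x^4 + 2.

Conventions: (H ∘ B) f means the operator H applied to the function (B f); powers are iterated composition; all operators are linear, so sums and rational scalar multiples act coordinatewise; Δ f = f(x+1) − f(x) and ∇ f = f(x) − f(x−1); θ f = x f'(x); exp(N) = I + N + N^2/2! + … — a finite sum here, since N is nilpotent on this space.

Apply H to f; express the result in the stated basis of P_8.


the image equals g(x) = x^7 + (85/2)x^6 + 750x^5 + (13651/2)x^4 + 32901x^3 + 77226x^2 + (132167/2)x + 2

order-1 term: 42x^6 + 120x^5 + 170x^4 + 81x^3 + 3x^2 - 8x
order-2 term: 630x^5 + 2460x^4 + 4080x^3 + 3093x^2 + (1781/2)x
order-3 term: 4200x^4 + 16140x^3 + 22200x^2 + 10472x
order-4 term: 12600x^3 + 36810x^2 + 27405x
order-5 term: 15120x^2 + 22284x
order-6 term: 5040x
the series for exp(θ ∘ Δ) f terminates at order 6
exp(θ ∘ Δ) f = x^7 + (85/2)x^6 + 750x^5 + (13651/2)x^4 + 32901x^3 + 77226x^2 + (132167/2)x + 2


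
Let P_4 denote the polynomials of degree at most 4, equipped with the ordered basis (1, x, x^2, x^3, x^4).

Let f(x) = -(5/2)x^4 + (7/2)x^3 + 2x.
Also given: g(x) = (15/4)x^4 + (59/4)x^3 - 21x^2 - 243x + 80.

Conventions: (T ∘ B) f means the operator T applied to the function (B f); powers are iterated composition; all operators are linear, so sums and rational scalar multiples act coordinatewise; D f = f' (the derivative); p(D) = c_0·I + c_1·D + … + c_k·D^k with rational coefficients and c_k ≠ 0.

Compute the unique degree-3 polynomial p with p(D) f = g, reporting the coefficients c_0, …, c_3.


D^0 f = -(5/2)x^4 + (7/2)x^3 + 2x
D^1 f = -10x^3 + (21/2)x^2 + 2
D^2 f = -30x^2 + 21x
D^3 f = -60x + 21
matching coefficients of g against c_0 f + c_1 Df + … from the top degree down determines the c_i
solution: c_0 = -3/2, c_1 = -2, c_2 = 0, c_3 = 4

p(D) = -(3/2)·I − 2·D + 4·D^3, i.e. c_0 = -3/2, c_1 = -2, c_2 = 0, c_3 = 4


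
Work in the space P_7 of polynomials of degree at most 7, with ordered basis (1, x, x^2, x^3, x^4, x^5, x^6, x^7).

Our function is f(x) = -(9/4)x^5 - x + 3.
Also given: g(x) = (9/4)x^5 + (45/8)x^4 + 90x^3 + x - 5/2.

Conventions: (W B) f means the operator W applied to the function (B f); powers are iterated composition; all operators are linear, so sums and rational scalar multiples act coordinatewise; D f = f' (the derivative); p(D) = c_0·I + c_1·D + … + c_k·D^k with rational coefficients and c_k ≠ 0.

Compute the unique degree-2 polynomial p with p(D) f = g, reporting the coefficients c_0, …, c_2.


D^0 f = -(9/4)x^5 - x + 3
D^1 f = -(45/4)x^4 - 1
D^2 f = -45x^3
matching coefficients of g against c_0 f + c_1 Df + … from the top degree down determines the c_i
solution: c_0 = -1, c_1 = -1/2, c_2 = -2

p(D) = -I − (1/2)·D − 2·D^2, i.e. c_0 = -1, c_1 = -1/2, c_2 = -2


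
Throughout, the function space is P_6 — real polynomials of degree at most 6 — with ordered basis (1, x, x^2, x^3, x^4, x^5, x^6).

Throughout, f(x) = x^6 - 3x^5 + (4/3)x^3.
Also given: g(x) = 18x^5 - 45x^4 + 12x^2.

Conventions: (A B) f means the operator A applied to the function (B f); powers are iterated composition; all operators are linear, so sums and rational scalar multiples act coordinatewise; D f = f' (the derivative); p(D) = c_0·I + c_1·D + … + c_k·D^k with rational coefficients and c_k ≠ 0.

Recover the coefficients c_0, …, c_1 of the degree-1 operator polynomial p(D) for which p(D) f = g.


p(D) = 3·D, i.e. c_0 = 0, c_1 = 3

D^0 f = x^6 - 3x^5 + (4/3)x^3
D^1 f = 6x^5 - 15x^4 + 4x^2
matching coefficients of g against c_0 f + c_1 Df + … from the top degree down determines the c_i
solution: c_0 = 0, c_1 = 3


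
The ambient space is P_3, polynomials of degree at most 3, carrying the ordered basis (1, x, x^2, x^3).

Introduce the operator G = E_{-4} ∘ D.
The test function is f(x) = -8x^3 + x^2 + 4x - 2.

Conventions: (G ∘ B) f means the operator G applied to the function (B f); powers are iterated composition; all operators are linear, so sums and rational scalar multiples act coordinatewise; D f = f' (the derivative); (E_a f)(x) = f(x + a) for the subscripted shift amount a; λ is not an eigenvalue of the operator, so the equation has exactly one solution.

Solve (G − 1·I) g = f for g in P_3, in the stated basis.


write g with unknown coordinates in the stated basis and equate coefficients in (G − 1·I) g = f
solving from the highest basis element down gives g = 8x^3 + 23x^2 - 150x + 52
check: G g = 24x^2 - 146x + 50
so G g − 1·g = -8x^3 + x^2 + 4x - 2 = f ✓

the image equals g(x) = 8x^3 + 23x^2 - 150x + 52


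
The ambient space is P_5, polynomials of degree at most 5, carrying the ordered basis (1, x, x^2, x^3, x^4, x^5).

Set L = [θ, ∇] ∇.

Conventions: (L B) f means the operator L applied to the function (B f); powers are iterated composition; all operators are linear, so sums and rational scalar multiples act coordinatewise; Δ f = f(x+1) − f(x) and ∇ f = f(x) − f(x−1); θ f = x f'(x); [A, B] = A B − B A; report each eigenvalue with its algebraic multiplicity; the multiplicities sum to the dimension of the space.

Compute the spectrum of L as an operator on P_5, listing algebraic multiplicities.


image of 1: 0
image of x: 0
image of x^2: -2
image of x^3: -6x + 9
image of x^4: -12x^2 + 36x - 28
image of x^5: -20x^3 + 90x^2 - 140x + 75
the matrix is upper triangular; its diagonal is (0, 0, 0, 0, 0, 0)
for a triangular matrix the eigenvalues are the diagonal entries, with algebraic multiplicity their repetition count

λ = 0 (multiplicity 6)


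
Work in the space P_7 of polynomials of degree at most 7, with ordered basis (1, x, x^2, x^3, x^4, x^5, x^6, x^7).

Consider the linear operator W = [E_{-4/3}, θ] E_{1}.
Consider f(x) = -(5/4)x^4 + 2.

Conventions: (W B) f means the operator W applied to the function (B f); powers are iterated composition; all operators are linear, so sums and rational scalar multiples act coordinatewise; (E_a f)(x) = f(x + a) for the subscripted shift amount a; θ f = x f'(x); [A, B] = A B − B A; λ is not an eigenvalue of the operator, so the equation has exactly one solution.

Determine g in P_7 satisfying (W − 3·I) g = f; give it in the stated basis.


the result is g(x) = (5/12)x^4 - (20/27)x^3 + (140/81)x^2 - (1780/729)x + 7006/6561

write g with unknown coordinates in the stated basis and equate coefficients in (W − 3·I) g = f
solving from the highest basis element down gives g = (5/12)x^4 - (20/27)x^3 + (140/81)x^2 - (1780/729)x + 7006/6561
check: W g = -(20/9)x^3 + (140/27)x^2 - (1780/243)x + 11380/2187
so W g − 3·g = -(5/4)x^4 + 2 = f ✓


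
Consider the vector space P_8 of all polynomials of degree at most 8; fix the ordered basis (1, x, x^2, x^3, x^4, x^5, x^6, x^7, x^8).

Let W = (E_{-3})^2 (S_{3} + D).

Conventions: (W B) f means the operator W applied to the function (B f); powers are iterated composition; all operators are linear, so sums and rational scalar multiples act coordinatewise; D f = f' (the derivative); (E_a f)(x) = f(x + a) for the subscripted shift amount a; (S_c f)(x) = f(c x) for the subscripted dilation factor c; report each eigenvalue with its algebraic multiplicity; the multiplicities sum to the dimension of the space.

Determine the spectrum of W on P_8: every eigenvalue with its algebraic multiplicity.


image of 1: 1
image of x: 3x - 17
image of x^2: 9x^2 - 106x + 312
image of x^3: 27x^3 - 483x^2 + 2880x - 5724
image of x^4: 81x^4 - 1940x^3 + 17424x^2 - 69552x + 104112
image of x^5: 243x^5 - 7285x^4 + 87360x^3 - 523800x^2 + 1570320x - 1883088
image of x^6: 729x^6 - 26238x^5 + 393480x^4 - 3147120x^3 + 14158800x^2 - 33973344x + 33965568
image of x^7: 2187x^7 - 91847x^6 + 1653120x^5 - 16529940x^4 + 99172080x^3 - 356992272x^2 + 713930112x - 611893440
image of x^8: 6561x^8 - 314920x^7 + 6613152x^6 - 79355808x^5 + 595153440x^4 - 2856663936x^3 + 8569774080x^2 - 14690668032x + 11017721088
the matrix is upper triangular; its diagonal is (1, 3, 9, 27, 81, 243, 729, 2187, 6561)
for a triangular matrix the eigenvalues are the diagonal entries, with algebraic multiplicity their repetition count

λ = 1 (multiplicity 1), λ = 3 (multiplicity 1), λ = 9 (multiplicity 1), λ = 27 (multiplicity 1), λ = 81 (multiplicity 1), λ = 243 (multiplicity 1), λ = 729 (multiplicity 1), λ = 2187 (multiplicity 1), λ = 6561 (multiplicity 1)


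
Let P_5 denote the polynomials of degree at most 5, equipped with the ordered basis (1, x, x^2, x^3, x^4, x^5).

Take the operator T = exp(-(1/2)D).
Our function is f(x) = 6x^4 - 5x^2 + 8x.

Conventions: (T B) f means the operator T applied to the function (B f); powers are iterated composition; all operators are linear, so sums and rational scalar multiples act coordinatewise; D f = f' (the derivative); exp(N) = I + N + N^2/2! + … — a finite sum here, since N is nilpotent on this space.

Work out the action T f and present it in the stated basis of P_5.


the result is g(x) = 6x^4 - 12x^3 + 4x^2 + 10x - 39/8

order-1 term: -12x^3 + 5x - 4
order-2 term: 9x^2 - 5/4
order-3 term: -3x
order-4 term: 3/8
the series for exp(-(1/2)D) f terminates at order 4
exp(-(1/2)D) f = 6x^4 - 12x^3 + 4x^2 + 10x - 39/8


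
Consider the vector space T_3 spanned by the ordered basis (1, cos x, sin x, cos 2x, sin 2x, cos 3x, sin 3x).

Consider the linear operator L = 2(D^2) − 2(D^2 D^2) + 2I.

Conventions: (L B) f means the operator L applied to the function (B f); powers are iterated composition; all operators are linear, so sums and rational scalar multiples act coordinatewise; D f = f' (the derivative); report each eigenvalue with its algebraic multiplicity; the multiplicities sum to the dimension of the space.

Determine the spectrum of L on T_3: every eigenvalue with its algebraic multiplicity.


λ = -178 (multiplicity 2), λ = -38 (multiplicity 2), λ = -2 (multiplicity 2), λ = 2 (multiplicity 1)

image of 1: 2
image of cos x: -2cos x
image of sin x: -2sin x
image of cos 2x: -38cos 2x
image of sin 2x: -38sin 2x
image of cos 3x: -178cos 3x
image of sin 3x: -178sin 3x
the matrix is diagonal; its diagonal is (2, -2, -2, -38, -38, -178, -178)
for a triangular matrix the eigenvalues are the diagonal entries, with algebraic multiplicity their repetition count


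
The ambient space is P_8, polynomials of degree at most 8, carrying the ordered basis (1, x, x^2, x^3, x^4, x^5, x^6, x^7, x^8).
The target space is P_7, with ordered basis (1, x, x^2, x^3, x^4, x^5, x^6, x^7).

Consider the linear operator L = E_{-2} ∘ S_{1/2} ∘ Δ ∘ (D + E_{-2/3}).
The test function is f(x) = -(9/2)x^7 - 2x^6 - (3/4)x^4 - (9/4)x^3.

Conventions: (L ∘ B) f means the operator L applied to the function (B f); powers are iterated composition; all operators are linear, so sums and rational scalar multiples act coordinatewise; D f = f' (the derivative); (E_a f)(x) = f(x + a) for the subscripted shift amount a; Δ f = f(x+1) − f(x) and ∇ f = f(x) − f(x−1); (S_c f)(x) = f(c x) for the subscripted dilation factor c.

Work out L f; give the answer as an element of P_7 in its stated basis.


D f = -(63/2)x^6 - 12x^5 - 3x^3 - (27/4)x^2
E_{-2/3} f = -(9/2)x^7 + 19x^6 - 34x^5 + (391/12)x^4 - (2107/108)x^3 + (487/54)x^2 - (89/27)x + 442/729
(D + E_{-2/3}) f = -(9/2)x^7 - (25/2)x^6 - 46x^5 + (391/12)x^4 - (2431/108)x^3 + (245/108)x^2 - (89/27)x + 442/729
Δ (D + E_{-2/3}) f = -(63/2)x^6 - (339/2)x^5 - 575x^4 - (4423/6)x^3 - (22105/36)x^2 - (29069/108)x - 5827/108
S_{1/2} Δ (D + E_{-2/3}) f = -(63/128)x^6 - (339/64)x^5 - (575/16)x^4 - (4423/48)x^3 - (22105/144)x^2 - (29069/216)x - 5827/108
E_{-2} S_{1/2} Δ (D + E_{-2/3}) f = -(63/128)x^6 + (39/64)x^5 - (25/2)x^4 + (2987/48)x^3 - (22681/144)x^2 + (42001/216)x - 10655/108

g(x) = -(63/128)x^6 + (39/64)x^5 - (25/2)x^4 + (2987/48)x^3 - (22681/144)x^2 + (42001/216)x - 10655/108


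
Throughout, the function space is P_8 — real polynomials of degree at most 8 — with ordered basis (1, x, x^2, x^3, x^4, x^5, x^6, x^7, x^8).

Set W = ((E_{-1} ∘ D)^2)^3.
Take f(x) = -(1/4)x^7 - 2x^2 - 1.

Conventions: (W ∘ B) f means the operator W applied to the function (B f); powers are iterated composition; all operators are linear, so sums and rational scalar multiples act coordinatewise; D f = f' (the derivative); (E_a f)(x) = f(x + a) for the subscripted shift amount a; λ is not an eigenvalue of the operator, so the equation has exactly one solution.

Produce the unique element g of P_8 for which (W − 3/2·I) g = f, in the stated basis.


the result is g(x) = (1/6)x^7 + (4/3)x^2 + 560x - 10078/3

write g with unknown coordinates in the stated basis and equate coefficients in (W − 3/2·I) g = f
solving from the highest basis element down gives g = (1/6)x^7 + (4/3)x^2 + 560x - 10078/3
check: W g = 840x - 5040
so W g − 3/2·g = -(1/4)x^7 - 2x^2 - 1 = f ✓


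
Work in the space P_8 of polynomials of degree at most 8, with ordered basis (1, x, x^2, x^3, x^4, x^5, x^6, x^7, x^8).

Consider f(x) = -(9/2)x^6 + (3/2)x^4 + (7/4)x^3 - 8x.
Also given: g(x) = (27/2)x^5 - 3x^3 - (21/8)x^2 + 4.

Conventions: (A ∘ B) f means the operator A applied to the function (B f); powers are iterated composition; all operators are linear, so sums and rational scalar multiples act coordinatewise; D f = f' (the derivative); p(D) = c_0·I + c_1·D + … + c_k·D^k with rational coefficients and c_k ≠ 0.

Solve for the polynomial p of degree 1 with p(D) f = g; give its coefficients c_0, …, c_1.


D^0 f = -(9/2)x^6 + (3/2)x^4 + (7/4)x^3 - 8x
D^1 f = -27x^5 + 6x^3 + (21/4)x^2 - 8
matching coefficients of g against c_0 f + c_1 Df + … from the top degree down determines the c_i
solution: c_0 = 0, c_1 = -1/2

p(D) = -(1/2)·D, i.e. c_0 = 0, c_1 = -1/2


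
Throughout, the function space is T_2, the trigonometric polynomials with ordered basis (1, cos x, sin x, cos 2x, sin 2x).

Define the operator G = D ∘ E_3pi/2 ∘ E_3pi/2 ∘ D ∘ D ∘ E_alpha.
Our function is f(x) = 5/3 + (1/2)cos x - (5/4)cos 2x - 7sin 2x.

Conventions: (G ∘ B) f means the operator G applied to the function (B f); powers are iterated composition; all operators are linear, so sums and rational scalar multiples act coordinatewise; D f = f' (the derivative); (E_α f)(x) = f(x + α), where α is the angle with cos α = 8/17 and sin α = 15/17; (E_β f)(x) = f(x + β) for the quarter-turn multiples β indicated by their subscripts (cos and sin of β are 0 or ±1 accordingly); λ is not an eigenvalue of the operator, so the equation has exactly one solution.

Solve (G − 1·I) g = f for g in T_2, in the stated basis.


g(x) = -5/3 - (1/4)cos x + (1/16)sin x + (3987/8540)cos 2x - (1861/2135)sin 2x

write g with unknown coordinates in the stated basis and equate coefficients in (G − 1·I) g = f
solving from the highest basis element down gives g = -5/3 - (1/4)cos x + (1/16)sin x + (3987/8540)cos 2x - (1861/2135)sin 2x
check: G g = (1/4)cos x + (1/16)sin x - (1672/2135)cos 2x - (16806/2135)sin 2x
so G g − 1·g = 5/3 + (1/2)cos x - (5/4)cos 2x - 7sin 2x = f ✓


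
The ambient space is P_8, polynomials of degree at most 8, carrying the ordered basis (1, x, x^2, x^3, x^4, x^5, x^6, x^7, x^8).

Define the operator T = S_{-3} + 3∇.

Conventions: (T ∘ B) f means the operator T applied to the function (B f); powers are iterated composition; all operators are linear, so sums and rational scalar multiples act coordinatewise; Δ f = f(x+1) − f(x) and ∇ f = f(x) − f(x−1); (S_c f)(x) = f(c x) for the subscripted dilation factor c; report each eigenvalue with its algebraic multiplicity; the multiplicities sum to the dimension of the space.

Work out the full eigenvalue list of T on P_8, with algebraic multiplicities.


λ = -2187 (multiplicity 1), λ = -243 (multiplicity 1), λ = -27 (multiplicity 1), λ = -3 (multiplicity 1), λ = 1 (multiplicity 1), λ = 9 (multiplicity 1), λ = 81 (multiplicity 1), λ = 729 (multiplicity 1), λ = 6561 (multiplicity 1)

image of 1: 1
image of x: -3x + 3
image of x^2: 9x^2 + 6x - 3
image of x^3: -27x^3 + 9x^2 - 9x + 3
image of x^4: 81x^4 + 12x^3 - 18x^2 + 12x - 3
image of x^5: -243x^5 + 15x^4 - 30x^3 + 30x^2 - 15x + 3
image of x^6: 729x^6 + 18x^5 - 45x^4 + 60x^3 - 45x^2 + 18x - 3
image of x^7: -2187x^7 + 21x^6 - 63x^5 + 105x^4 - 105x^3 + 63x^2 - 21x + 3
image of x^8: 6561x^8 + 24x^7 - 84x^6 + 168x^5 - 210x^4 + 168x^3 - 84x^2 + 24x - 3
the matrix is upper triangular; its diagonal is (1, -3, 9, -27, 81, -243, 729, -2187, 6561)
for a triangular matrix the eigenvalues are the diagonal entries, with algebraic multiplicity their repetition count


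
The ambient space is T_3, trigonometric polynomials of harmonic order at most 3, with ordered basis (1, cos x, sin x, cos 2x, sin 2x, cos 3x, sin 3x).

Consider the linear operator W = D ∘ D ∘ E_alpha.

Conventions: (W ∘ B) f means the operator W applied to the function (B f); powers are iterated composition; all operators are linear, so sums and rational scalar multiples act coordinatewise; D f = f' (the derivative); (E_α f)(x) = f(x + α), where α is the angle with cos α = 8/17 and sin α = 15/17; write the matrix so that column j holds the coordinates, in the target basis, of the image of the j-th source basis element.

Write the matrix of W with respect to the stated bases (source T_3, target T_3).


the matrix is [[0, 0, 0, 0, 0, 0, 0]; [0, -8/17, -15/17, 0, 0, 0, 0]; [0, 15/17, -8/17, 0, 0, 0, 0]; [0, 0, 0, 644/289, -960/289, 0, 0]; [0, 0, 0, 960/289, 644/289, 0, 0]; [0, 0, 0, 0, 0, 43992/4913, 4455/4913]; [0, 0, 0, 0, 0, -4455/4913, 43992/4913]] (rows listed top to bottom)

image of 1: 0
image of cos x: -(8/17)cos x + (15/17)sin x
image of sin x: -(15/17)cos x - (8/17)sin x
image of cos 2x: (644/289)cos 2x + (960/289)sin 2x
image of sin 2x: -(960/289)cos 2x + (644/289)sin 2x
image of cos 3x: (43992/4913)cos 3x - (4455/4913)sin 3x
image of sin 3x: (4455/4913)cos 3x + (43992/4913)sin 3x
each image's coordinates form column j of the matrix
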